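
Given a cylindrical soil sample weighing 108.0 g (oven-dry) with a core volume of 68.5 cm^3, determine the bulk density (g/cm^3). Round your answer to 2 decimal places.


Step 1: Identify the formula: BD = dry mass / volume
Step 2: Substitute values: BD = 108.0 / 68.5
Step 3: BD = 1.58 g/cm^3

1.58


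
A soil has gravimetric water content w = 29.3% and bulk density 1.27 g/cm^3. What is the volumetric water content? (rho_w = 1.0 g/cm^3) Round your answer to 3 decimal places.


Step 1: theta = (w / 100) * BD / rho_w
Step 2: theta = (29.3 / 100) * 1.27 / 1.0
Step 3: theta = 0.293 * 1.27
Step 4: theta = 0.372

0.372


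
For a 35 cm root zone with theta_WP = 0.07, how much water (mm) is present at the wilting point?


Step 1: Water (mm) = theta_WP * depth * 10
Step 2: Water = 0.07 * 35 * 10
Step 3: Water = 24.5 mm

24.5


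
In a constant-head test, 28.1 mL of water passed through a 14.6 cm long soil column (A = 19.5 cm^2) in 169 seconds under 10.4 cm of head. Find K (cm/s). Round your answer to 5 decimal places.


Step 1: K = Q * L / (A * t * h)
Step 2: Numerator = 28.1 * 14.6 = 410.26
Step 3: Denominator = 19.5 * 169 * 10.4 = 34273.2
Step 4: K = 410.26 / 34273.2 = 0.01197 cm/s

0.01197


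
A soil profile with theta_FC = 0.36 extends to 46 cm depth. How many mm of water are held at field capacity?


Step 1: Water (mm) = theta_FC * depth (cm) * 10
Step 2: Water = 0.36 * 46 * 10
Step 3: Water = 165.6 mm

165.6


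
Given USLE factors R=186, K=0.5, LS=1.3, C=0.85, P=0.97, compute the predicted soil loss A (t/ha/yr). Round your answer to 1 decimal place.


Step 1: A = R * K * LS * C * P
Step 2: R * K = 186 * 0.5 = 93.0
Step 3: (R*K) * LS = 93.0 * 1.3 = 120.9
Step 4: * C * P = 120.9 * 0.85 * 0.97 = 99.7
Step 5: A = 99.7 t/(ha*yr)

99.7


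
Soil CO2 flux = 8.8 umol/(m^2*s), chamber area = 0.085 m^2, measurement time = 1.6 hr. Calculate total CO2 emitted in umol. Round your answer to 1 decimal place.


Step 1: Convert time to seconds: 1.6 hr * 3600 = 5760.0 s
Step 2: Total = flux * area * time_s
Step 3: Total = 8.8 * 0.085 * 5760.0
Step 4: Total = 4308.5 umol

4308.5


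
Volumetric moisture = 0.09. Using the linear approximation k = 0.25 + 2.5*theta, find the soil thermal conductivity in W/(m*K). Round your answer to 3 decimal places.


Step 1: k = 0.25 + 2.5 * theta
Step 2: k = 0.25 + 2.5 * 0.09
Step 3: k = 0.25 + 0.225
Step 4: k = 0.475 W/(m*K)

0.475


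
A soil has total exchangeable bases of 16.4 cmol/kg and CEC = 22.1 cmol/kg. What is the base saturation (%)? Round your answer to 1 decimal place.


Step 1: BS = 100 * (sum of bases) / CEC
Step 2: BS = 100 * 16.4 / 22.1
Step 3: BS = 74.2%

74.2


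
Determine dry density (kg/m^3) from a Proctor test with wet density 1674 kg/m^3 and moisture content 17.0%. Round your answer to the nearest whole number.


Step 1: Dry density = wet density / (1 + w/100)
Step 2: Dry density = 1674 / (1 + 17.0/100)
Step 3: Dry density = 1674 / 1.17
Step 4: Dry density = 1431 kg/m^3

1431


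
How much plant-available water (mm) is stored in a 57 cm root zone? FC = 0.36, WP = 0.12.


Step 1: Available water = (FC - WP) * depth * 10
Step 2: AW = (0.36 - 0.12) * 57 * 10
Step 3: AW = 0.24 * 57 * 10
Step 4: AW = 136.8 mm

136.8


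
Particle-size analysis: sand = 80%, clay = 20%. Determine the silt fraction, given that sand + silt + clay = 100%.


Step 1: sand + silt + clay = 100%
Step 2: silt = 100 - sand - clay
Step 3: silt = 100 - 80 - 20
Step 4: silt = 0%

0


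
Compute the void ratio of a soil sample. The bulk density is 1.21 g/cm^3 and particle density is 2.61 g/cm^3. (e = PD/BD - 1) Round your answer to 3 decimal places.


Step 1: e = PD / BD - 1
Step 2: e = 2.61 / 1.21 - 1
Step 3: e = 2.15702 - 1
Step 4: e = 1.157

1.157


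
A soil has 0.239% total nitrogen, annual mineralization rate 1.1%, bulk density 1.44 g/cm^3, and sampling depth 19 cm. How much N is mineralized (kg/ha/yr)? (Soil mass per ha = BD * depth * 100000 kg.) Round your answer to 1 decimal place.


Step 1: Soil mass per ha = BD * depth * 100000 = 1.44 * 19 * 100000 = 2736000 kg
Step 2: Total N pool = soil mass * N%/100 = 2736000 * 0.239/100 = 6539.04 kg/ha
Step 3: N mineralized = N pool * rate%/100 = 6539.04 * 1.1/100 = 71.9 kg/ha/yr

71.9


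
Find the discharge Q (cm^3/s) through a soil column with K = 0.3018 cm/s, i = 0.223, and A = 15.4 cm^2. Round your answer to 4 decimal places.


Step 1: Apply Darcy's law: Q = K * i * A
Step 2: Q = 0.3018 * 0.223 * 15.4
Step 3: Q = 1.0364 cm^3/s

1.0364


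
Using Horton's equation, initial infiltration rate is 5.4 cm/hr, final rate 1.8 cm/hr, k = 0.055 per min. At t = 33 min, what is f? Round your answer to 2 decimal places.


Step 1: f = fc + (f0 - fc) * exp(-k * t)
Step 2: exp(-0.055 * 33) = 0.162838
Step 3: f = 1.8 + (5.4 - 1.8) * 0.162838
Step 4: f = 1.8 + 3.6 * 0.162838
Step 5: f = 2.39 cm/hr

2.39


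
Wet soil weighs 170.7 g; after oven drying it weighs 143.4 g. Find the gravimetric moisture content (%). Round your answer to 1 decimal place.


Step 1: Water mass = wet - dry = 170.7 - 143.4 = 27.3 g
Step 2: w = 100 * water mass / dry mass
Step 3: w = 100 * 27.3 / 143.4 = 19.0%

19.0


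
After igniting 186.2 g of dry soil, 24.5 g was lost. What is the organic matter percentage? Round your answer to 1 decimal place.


Step 1: OM% = 100 * LOI / sample mass
Step 2: OM = 100 * 24.5 / 186.2
Step 3: OM = 13.2%

13.2


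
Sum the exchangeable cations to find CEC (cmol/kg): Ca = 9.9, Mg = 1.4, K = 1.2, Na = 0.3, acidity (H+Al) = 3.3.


Step 1: CEC = Ca + Mg + K + Na + (H+Al)
Step 2: CEC = 9.9 + 1.4 + 1.2 + 0.3 + 3.3
Step 3: CEC = 16.1 cmol/kg

16.1


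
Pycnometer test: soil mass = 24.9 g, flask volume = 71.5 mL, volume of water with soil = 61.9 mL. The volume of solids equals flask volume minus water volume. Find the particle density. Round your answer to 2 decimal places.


Step 1: Volume of solids = flask volume - water volume with soil
Step 2: V_solids = 71.5 - 61.9 = 9.6 mL
Step 3: Particle density = mass / V_solids = 24.9 / 9.6 = 2.59 g/cm^3

2.59


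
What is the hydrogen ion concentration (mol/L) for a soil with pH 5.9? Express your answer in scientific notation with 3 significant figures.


Step 1: [H+] = 10^(-pH)
Step 2: [H+] = 10^(-5.9)
Step 3: [H+] = 1.26e-06 mol/L

1.26e-06


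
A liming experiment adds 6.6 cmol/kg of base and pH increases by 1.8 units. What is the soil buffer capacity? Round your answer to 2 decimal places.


Step 1: BC = change in base / change in pH
Step 2: BC = 6.6 / 1.8
Step 3: BC = 3.67 cmol/(kg*pH unit)

3.67


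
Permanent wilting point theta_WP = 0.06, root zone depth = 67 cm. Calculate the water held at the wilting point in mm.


Step 1: Water (mm) = theta_WP * depth * 10
Step 2: Water = 0.06 * 67 * 10
Step 3: Water = 40.2 mm

40.2


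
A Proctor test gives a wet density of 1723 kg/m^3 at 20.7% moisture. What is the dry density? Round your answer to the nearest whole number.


Step 1: Dry density = wet density / (1 + w/100)
Step 2: Dry density = 1723 / (1 + 20.7/100)
Step 3: Dry density = 1723 / 1.207
Step 4: Dry density = 1428 kg/m^3

1428


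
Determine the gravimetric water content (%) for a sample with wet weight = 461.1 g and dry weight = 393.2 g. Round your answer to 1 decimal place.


Step 1: Water mass = wet - dry = 461.1 - 393.2 = 67.9 g
Step 2: w = 100 * water mass / dry mass
Step 3: w = 100 * 67.9 / 393.2 = 17.3%

17.3


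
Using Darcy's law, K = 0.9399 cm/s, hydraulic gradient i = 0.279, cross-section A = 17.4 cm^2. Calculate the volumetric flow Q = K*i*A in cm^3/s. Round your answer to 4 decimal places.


Step 1: Apply Darcy's law: Q = K * i * A
Step 2: Q = 0.9399 * 0.279 * 17.4
Step 3: Q = 4.5628 cm^3/s

4.5628


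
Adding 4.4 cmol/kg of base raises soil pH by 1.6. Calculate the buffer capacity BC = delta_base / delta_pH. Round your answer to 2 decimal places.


Step 1: BC = change in base / change in pH
Step 2: BC = 4.4 / 1.6
Step 3: BC = 2.75 cmol/(kg*pH unit)

2.75


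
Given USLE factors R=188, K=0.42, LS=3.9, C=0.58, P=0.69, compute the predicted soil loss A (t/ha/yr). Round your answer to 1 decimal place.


Step 1: A = R * K * LS * C * P
Step 2: R * K = 188 * 0.42 = 78.96
Step 3: (R*K) * LS = 78.96 * 3.9 = 307.944
Step 4: * C * P = 307.944 * 0.58 * 0.69 = 123.2
Step 5: A = 123.2 t/(ha*yr)

123.2


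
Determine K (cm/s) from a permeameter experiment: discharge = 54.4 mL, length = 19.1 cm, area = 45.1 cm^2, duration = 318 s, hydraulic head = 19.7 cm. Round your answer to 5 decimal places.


Step 1: K = Q * L / (A * t * h)
Step 2: Numerator = 54.4 * 19.1 = 1039.04
Step 3: Denominator = 45.1 * 318 * 19.7 = 282533.46
Step 4: K = 1039.04 / 282533.46 = 0.00368 cm/s

0.00368


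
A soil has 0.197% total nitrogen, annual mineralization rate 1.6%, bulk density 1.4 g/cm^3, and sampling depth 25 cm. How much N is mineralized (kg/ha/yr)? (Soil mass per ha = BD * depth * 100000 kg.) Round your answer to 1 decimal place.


Step 1: Soil mass per ha = BD * depth * 100000 = 1.4 * 25 * 100000 = 3500000 kg
Step 2: Total N pool = soil mass * N%/100 = 3500000 * 0.197/100 = 6895.0 kg/ha
Step 3: N mineralized = N pool * rate%/100 = 6895.0 * 1.6/100 = 110.3 kg/ha/yr

110.3


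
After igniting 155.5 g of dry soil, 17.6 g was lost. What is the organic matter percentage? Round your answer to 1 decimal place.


Step 1: OM% = 100 * LOI / sample mass
Step 2: OM = 100 * 17.6 / 155.5
Step 3: OM = 11.3%

11.3


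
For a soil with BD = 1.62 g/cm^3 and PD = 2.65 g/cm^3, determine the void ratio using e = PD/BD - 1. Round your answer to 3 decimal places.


Step 1: e = PD / BD - 1
Step 2: e = 2.65 / 1.62 - 1
Step 3: e = 1.6358 - 1
Step 4: e = 0.636

0.636


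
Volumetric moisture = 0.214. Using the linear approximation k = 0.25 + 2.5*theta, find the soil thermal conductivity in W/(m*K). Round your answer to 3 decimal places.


Step 1: k = 0.25 + 2.5 * theta
Step 2: k = 0.25 + 2.5 * 0.214
Step 3: k = 0.25 + 0.535
Step 4: k = 0.785 W/(m*K)

0.785


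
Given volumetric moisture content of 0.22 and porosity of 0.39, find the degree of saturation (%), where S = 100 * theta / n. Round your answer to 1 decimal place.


Step 1: S = 100 * theta_v / n
Step 2: S = 100 * 0.22 / 0.39
Step 3: S = 56.4%

56.4


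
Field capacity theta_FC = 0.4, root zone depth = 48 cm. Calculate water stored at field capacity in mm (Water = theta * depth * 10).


Step 1: Water (mm) = theta_FC * depth (cm) * 10
Step 2: Water = 0.4 * 48 * 10
Step 3: Water = 192.0 mm

192.0


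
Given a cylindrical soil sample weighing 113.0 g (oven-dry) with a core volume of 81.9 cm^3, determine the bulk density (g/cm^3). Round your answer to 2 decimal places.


Step 1: Identify the formula: BD = dry mass / volume
Step 2: Substitute values: BD = 113.0 / 81.9
Step 3: BD = 1.38 g/cm^3

1.38


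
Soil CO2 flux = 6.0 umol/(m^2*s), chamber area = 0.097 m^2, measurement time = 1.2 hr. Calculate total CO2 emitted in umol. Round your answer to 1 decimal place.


Step 1: Convert time to seconds: 1.2 hr * 3600 = 4320.0 s
Step 2: Total = flux * area * time_s
Step 3: Total = 6.0 * 0.097 * 4320.0
Step 4: Total = 2514.2 umol

2514.2


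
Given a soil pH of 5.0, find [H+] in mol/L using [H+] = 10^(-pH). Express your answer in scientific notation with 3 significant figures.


Step 1: [H+] = 10^(-pH)
Step 2: [H+] = 10^(-5.0)
Step 3: [H+] = 1.00e-05 mol/L

1.00e-05


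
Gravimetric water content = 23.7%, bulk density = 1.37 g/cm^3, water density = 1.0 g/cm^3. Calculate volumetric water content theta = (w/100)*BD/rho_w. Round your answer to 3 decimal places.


Step 1: theta = (w / 100) * BD / rho_w
Step 2: theta = (23.7 / 100) * 1.37 / 1.0
Step 3: theta = 0.237 * 1.37
Step 4: theta = 0.325

0.325


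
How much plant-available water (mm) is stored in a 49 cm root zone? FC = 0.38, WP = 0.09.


Step 1: Available water = (FC - WP) * depth * 10
Step 2: AW = (0.38 - 0.09) * 49 * 10
Step 3: AW = 0.29 * 49 * 10
Step 4: AW = 142.1 mm

142.1


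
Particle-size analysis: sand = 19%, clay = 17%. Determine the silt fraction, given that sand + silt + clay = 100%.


Step 1: sand + silt + clay = 100%
Step 2: silt = 100 - sand - clay
Step 3: silt = 100 - 19 - 17
Step 4: silt = 64%

64


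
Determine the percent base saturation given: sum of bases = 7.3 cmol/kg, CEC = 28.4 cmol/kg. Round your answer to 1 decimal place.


Step 1: BS = 100 * (sum of bases) / CEC
Step 2: BS = 100 * 7.3 / 28.4
Step 3: BS = 25.7%

25.7


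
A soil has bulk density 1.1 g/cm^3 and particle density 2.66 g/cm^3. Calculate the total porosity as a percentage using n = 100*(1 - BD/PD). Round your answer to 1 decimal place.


Step 1: Formula: n = 100 * (1 - BD / PD)
Step 2: n = 100 * (1 - 1.1 / 2.66)
Step 3: n = 100 * (1 - 0.41353)
Step 4: n = 58.6%

58.6


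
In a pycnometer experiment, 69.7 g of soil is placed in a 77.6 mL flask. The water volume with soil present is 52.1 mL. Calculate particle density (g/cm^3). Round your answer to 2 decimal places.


Step 1: Volume of solids = flask volume - water volume with soil
Step 2: V_solids = 77.6 - 52.1 = 25.5 mL
Step 3: Particle density = mass / V_solids = 69.7 / 25.5 = 2.73 g/cm^3

2.73


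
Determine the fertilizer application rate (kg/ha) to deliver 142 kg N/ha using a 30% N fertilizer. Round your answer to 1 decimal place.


Step 1: Fertilizer rate = target N / (N content / 100)
Step 2: Rate = 142 / (30 / 100)
Step 3: Rate = 142 / 0.3
Step 4: Rate = 473.3 kg/ha

473.3


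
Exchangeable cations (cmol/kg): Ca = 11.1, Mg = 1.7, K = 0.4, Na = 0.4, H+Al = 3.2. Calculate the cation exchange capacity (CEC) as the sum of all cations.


Step 1: CEC = Ca + Mg + K + Na + (H+Al)
Step 2: CEC = 11.1 + 1.7 + 0.4 + 0.4 + 3.2
Step 3: CEC = 16.8 cmol/kg

16.8


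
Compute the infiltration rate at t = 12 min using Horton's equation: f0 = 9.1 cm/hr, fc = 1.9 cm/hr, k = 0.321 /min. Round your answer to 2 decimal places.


Step 1: f = fc + (f0 - fc) * exp(-k * t)
Step 2: exp(-0.321 * 12) = 0.021237
Step 3: f = 1.9 + (9.1 - 1.9) * 0.021237
Step 4: f = 1.9 + 7.2 * 0.021237
Step 5: f = 2.05 cm/hr

2.05


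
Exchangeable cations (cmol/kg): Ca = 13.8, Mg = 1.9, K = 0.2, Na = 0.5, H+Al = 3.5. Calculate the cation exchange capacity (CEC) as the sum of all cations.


Step 1: CEC = Ca + Mg + K + Na + (H+Al)
Step 2: CEC = 13.8 + 1.9 + 0.2 + 0.5 + 3.5
Step 3: CEC = 19.9 cmol/kg

19.9


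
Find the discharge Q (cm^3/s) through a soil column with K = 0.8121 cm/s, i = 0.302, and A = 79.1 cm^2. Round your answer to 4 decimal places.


Step 1: Apply Darcy's law: Q = K * i * A
Step 2: Q = 0.8121 * 0.302 * 79.1
Step 3: Q = 19.3996 cm^3/s

19.3996


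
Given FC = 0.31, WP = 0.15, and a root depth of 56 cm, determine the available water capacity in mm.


Step 1: Available water = (FC - WP) * depth * 10
Step 2: AW = (0.31 - 0.15) * 56 * 10
Step 3: AW = 0.16 * 56 * 10
Step 4: AW = 89.6 mm

89.6


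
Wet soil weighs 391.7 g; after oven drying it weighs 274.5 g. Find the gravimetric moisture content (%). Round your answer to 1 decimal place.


Step 1: Water mass = wet - dry = 391.7 - 274.5 = 117.2 g
Step 2: w = 100 * water mass / dry mass
Step 3: w = 100 * 117.2 / 274.5 = 42.7%

42.7


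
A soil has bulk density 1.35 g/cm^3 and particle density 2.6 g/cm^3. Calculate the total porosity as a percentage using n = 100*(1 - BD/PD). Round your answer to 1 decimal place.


Step 1: Formula: n = 100 * (1 - BD / PD)
Step 2: n = 100 * (1 - 1.35 / 2.6)
Step 3: n = 100 * (1 - 0.51923)
Step 4: n = 48.1%

48.1


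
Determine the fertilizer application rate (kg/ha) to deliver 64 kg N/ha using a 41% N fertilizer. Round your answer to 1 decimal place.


Step 1: Fertilizer rate = target N / (N content / 100)
Step 2: Rate = 64 / (41 / 100)
Step 3: Rate = 64 / 0.41
Step 4: Rate = 156.1 kg/ha

156.1


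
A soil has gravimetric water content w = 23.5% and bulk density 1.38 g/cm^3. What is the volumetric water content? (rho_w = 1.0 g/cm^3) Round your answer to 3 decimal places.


Step 1: theta = (w / 100) * BD / rho_w
Step 2: theta = (23.5 / 100) * 1.38 / 1.0
Step 3: theta = 0.235 * 1.38
Step 4: theta = 0.324

0.324


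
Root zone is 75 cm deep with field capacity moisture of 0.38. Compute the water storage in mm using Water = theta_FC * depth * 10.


Step 1: Water (mm) = theta_FC * depth (cm) * 10
Step 2: Water = 0.38 * 75 * 10
Step 3: Water = 285.0 mm

285.0


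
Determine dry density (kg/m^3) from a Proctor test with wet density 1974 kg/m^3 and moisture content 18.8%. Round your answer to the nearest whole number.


Step 1: Dry density = wet density / (1 + w/100)
Step 2: Dry density = 1974 / (1 + 18.8/100)
Step 3: Dry density = 1974 / 1.188
Step 4: Dry density = 1662 kg/m^3

1662


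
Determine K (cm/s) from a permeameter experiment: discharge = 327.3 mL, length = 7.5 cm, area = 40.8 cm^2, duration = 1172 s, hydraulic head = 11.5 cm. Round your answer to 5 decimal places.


Step 1: K = Q * L / (A * t * h)
Step 2: Numerator = 327.3 * 7.5 = 2454.75
Step 3: Denominator = 40.8 * 1172 * 11.5 = 549902.4
Step 4: K = 2454.75 / 549902.4 = 0.00446 cm/s

0.00446


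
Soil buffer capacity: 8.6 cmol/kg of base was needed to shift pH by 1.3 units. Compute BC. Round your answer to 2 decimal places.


Step 1: BC = change in base / change in pH
Step 2: BC = 8.6 / 1.3
Step 3: BC = 6.62 cmol/(kg*pH unit)

6.62


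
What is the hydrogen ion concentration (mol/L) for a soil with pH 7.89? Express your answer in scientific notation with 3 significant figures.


Step 1: [H+] = 10^(-pH)
Step 2: [H+] = 10^(-7.89)
Step 3: [H+] = 1.29e-08 mol/L

1.29e-08


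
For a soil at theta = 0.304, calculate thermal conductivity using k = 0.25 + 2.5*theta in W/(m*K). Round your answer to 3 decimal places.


Step 1: k = 0.25 + 2.5 * theta
Step 2: k = 0.25 + 2.5 * 0.304
Step 3: k = 0.25 + 0.76
Step 4: k = 1.01 W/(m*K)

1.01


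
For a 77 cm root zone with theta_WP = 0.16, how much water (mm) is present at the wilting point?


Step 1: Water (mm) = theta_WP * depth * 10
Step 2: Water = 0.16 * 77 * 10
Step 3: Water = 123.2 mm

123.2


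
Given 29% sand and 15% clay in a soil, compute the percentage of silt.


Step 1: sand + silt + clay = 100%
Step 2: silt = 100 - sand - clay
Step 3: silt = 100 - 29 - 15
Step 4: silt = 56%

56


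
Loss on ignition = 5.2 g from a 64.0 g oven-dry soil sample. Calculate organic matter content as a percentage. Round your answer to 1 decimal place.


Step 1: OM% = 100 * LOI / sample mass
Step 2: OM = 100 * 5.2 / 64.0
Step 3: OM = 8.1%

8.1


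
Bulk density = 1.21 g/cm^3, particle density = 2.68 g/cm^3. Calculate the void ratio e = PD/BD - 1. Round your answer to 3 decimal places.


Step 1: e = PD / BD - 1
Step 2: e = 2.68 / 1.21 - 1
Step 3: e = 2.21488 - 1
Step 4: e = 1.215

1.215


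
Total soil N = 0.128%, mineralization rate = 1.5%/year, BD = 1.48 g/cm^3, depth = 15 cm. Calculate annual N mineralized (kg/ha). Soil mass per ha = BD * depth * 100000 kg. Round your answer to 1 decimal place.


Step 1: Soil mass per ha = BD * depth * 100000 = 1.48 * 15 * 100000 = 2220000 kg
Step 2: Total N pool = soil mass * N%/100 = 2220000 * 0.128/100 = 2841.6 kg/ha
Step 3: N mineralized = N pool * rate%/100 = 2841.6 * 1.5/100 = 42.6 kg/ha/yr

42.6


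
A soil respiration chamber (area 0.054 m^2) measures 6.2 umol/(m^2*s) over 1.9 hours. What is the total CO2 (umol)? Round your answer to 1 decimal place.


Step 1: Convert time to seconds: 1.9 hr * 3600 = 6840.0 s
Step 2: Total = flux * area * time_s
Step 3: Total = 6.2 * 0.054 * 6840.0
Step 4: Total = 2290.0 umol

2290.0


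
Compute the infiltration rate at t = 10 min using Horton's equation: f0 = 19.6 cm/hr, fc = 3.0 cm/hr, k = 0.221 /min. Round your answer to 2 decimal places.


Step 1: f = fc + (f0 - fc) * exp(-k * t)
Step 2: exp(-0.221 * 10) = 0.109701
Step 3: f = 3.0 + (19.6 - 3.0) * 0.109701
Step 4: f = 3.0 + 16.6 * 0.109701
Step 5: f = 4.82 cm/hr

4.82


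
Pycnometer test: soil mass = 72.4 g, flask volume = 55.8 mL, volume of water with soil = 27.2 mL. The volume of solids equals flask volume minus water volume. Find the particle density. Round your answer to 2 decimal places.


Step 1: Volume of solids = flask volume - water volume with soil
Step 2: V_solids = 55.8 - 27.2 = 28.6 mL
Step 3: Particle density = mass / V_solids = 72.4 / 28.6 = 2.53 g/cm^3

2.53


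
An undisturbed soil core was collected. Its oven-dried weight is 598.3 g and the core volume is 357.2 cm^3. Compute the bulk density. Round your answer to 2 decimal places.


Step 1: Identify the formula: BD = dry mass / volume
Step 2: Substitute values: BD = 598.3 / 357.2
Step 3: BD = 1.67 g/cm^3

1.67


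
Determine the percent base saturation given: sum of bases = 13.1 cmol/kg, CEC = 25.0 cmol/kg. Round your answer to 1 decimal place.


Step 1: BS = 100 * (sum of bases) / CEC
Step 2: BS = 100 * 13.1 / 25.0
Step 3: BS = 52.4%

52.4


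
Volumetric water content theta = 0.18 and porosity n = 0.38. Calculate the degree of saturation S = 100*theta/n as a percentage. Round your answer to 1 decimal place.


Step 1: S = 100 * theta_v / n
Step 2: S = 100 * 0.18 / 0.38
Step 3: S = 47.4%

47.4


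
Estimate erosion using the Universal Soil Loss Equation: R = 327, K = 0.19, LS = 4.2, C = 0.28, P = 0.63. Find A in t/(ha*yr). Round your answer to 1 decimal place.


Step 1: A = R * K * LS * C * P
Step 2: R * K = 327 * 0.19 = 62.13
Step 3: (R*K) * LS = 62.13 * 4.2 = 260.946
Step 4: * C * P = 260.946 * 0.28 * 0.63 = 46.0
Step 5: A = 46.0 t/(ha*yr)

46.0


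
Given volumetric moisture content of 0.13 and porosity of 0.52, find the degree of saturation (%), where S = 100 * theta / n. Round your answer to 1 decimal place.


Step 1: S = 100 * theta_v / n
Step 2: S = 100 * 0.13 / 0.52
Step 3: S = 25.0%

25.0


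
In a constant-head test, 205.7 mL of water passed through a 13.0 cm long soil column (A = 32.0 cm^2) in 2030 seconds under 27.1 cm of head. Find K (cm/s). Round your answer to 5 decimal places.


Step 1: K = Q * L / (A * t * h)
Step 2: Numerator = 205.7 * 13.0 = 2674.1
Step 3: Denominator = 32.0 * 2030 * 27.1 = 1760416.0
Step 4: K = 2674.1 / 1760416.0 = 0.00152 cm/s

0.00152


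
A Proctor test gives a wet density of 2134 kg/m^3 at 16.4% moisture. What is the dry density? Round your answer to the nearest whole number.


Step 1: Dry density = wet density / (1 + w/100)
Step 2: Dry density = 2134 / (1 + 16.4/100)
Step 3: Dry density = 2134 / 1.164
Step 4: Dry density = 1833 kg/m^3

1833


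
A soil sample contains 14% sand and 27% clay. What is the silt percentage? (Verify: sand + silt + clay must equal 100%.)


Step 1: sand + silt + clay = 100%
Step 2: silt = 100 - sand - clay
Step 3: silt = 100 - 14 - 27
Step 4: silt = 59%

59


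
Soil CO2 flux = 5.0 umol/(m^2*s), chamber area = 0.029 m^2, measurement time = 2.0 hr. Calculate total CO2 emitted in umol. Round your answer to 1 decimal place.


Step 1: Convert time to seconds: 2.0 hr * 3600 = 7200.0 s
Step 2: Total = flux * area * time_s
Step 3: Total = 5.0 * 0.029 * 7200.0
Step 4: Total = 1044.0 umol

1044.0


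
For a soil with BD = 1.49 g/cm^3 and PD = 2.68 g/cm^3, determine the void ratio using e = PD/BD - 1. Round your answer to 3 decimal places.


Step 1: e = PD / BD - 1
Step 2: e = 2.68 / 1.49 - 1
Step 3: e = 1.79866 - 1
Step 4: e = 0.799

0.799


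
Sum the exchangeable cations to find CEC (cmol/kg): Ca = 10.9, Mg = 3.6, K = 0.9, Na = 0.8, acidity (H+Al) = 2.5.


Step 1: CEC = Ca + Mg + K + Na + (H+Al)
Step 2: CEC = 10.9 + 3.6 + 0.9 + 0.8 + 2.5
Step 3: CEC = 18.7 cmol/kg

18.7


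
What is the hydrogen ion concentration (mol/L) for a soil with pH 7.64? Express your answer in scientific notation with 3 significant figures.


Step 1: [H+] = 10^(-pH)
Step 2: [H+] = 10^(-7.64)
Step 3: [H+] = 2.29e-08 mol/L

2.29e-08


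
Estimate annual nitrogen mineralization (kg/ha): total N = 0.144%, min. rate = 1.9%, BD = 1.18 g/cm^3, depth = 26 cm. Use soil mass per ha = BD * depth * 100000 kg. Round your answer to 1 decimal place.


Step 1: Soil mass per ha = BD * depth * 100000 = 1.18 * 26 * 100000 = 3068000 kg
Step 2: Total N pool = soil mass * N%/100 = 3068000 * 0.144/100 = 4417.92 kg/ha
Step 3: N mineralized = N pool * rate%/100 = 4417.92 * 1.9/100 = 83.9 kg/ha/yr

83.9


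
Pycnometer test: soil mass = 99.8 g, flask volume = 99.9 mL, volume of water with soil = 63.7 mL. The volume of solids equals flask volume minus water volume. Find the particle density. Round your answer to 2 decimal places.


Step 1: Volume of solids = flask volume - water volume with soil
Step 2: V_solids = 99.9 - 63.7 = 36.2 mL
Step 3: Particle density = mass / V_solids = 99.8 / 36.2 = 2.76 g/cm^3

2.76


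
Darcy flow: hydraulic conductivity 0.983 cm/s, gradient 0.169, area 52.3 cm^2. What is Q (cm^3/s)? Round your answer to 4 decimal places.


Step 1: Apply Darcy's law: Q = K * i * A
Step 2: Q = 0.983 * 0.169 * 52.3
Step 3: Q = 8.6884 cm^3/s

8.6884


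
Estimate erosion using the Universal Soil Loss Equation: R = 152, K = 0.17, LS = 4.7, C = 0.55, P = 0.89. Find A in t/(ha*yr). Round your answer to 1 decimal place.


Step 1: A = R * K * LS * C * P
Step 2: R * K = 152 * 0.17 = 25.84
Step 3: (R*K) * LS = 25.84 * 4.7 = 121.448
Step 4: * C * P = 121.448 * 0.55 * 0.89 = 59.4
Step 5: A = 59.4 t/(ha*yr)

59.4


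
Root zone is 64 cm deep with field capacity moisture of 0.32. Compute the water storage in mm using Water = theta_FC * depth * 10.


Step 1: Water (mm) = theta_FC * depth (cm) * 10
Step 2: Water = 0.32 * 64 * 10
Step 3: Water = 204.8 mm

204.8


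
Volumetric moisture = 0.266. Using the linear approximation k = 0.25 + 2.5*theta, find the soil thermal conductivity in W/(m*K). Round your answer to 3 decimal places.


Step 1: k = 0.25 + 2.5 * theta
Step 2: k = 0.25 + 2.5 * 0.266
Step 3: k = 0.25 + 0.665
Step 4: k = 0.915 W/(m*K)

0.915


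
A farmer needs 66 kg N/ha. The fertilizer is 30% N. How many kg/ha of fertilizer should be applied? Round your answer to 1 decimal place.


Step 1: Fertilizer rate = target N / (N content / 100)
Step 2: Rate = 66 / (30 / 100)
Step 3: Rate = 66 / 0.3
Step 4: Rate = 220.0 kg/ha

220.0


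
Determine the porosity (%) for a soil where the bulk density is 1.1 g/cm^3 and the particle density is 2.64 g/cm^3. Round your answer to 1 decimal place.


Step 1: Formula: n = 100 * (1 - BD / PD)
Step 2: n = 100 * (1 - 1.1 / 2.64)
Step 3: n = 100 * (1 - 0.41667)
Step 4: n = 58.3%

58.3


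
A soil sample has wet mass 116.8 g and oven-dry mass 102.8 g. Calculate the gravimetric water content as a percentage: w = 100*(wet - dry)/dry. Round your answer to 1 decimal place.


Step 1: Water mass = wet - dry = 116.8 - 102.8 = 14.0 g
Step 2: w = 100 * water mass / dry mass
Step 3: w = 100 * 14.0 / 102.8 = 13.6%

13.6


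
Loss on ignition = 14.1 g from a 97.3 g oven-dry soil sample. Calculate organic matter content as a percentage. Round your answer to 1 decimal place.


Step 1: OM% = 100 * LOI / sample mass
Step 2: OM = 100 * 14.1 / 97.3
Step 3: OM = 14.5%

14.5


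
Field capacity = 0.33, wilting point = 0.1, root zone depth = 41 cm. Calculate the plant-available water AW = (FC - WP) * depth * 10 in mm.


Step 1: Available water = (FC - WP) * depth * 10
Step 2: AW = (0.33 - 0.1) * 41 * 10
Step 3: AW = 0.23 * 41 * 10
Step 4: AW = 94.3 mm

94.3


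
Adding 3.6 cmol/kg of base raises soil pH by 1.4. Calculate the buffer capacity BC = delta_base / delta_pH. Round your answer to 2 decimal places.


Step 1: BC = change in base / change in pH
Step 2: BC = 3.6 / 1.4
Step 3: BC = 2.57 cmol/(kg*pH unit)

2.57


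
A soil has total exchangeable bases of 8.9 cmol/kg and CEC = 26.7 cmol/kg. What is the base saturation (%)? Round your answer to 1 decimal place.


Step 1: BS = 100 * (sum of bases) / CEC
Step 2: BS = 100 * 8.9 / 26.7
Step 3: BS = 33.3%

33.3


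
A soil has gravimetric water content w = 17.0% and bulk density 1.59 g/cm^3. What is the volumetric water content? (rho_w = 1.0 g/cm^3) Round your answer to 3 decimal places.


Step 1: theta = (w / 100) * BD / rho_w
Step 2: theta = (17.0 / 100) * 1.59 / 1.0
Step 3: theta = 0.17 * 1.59
Step 4: theta = 0.27

0.27


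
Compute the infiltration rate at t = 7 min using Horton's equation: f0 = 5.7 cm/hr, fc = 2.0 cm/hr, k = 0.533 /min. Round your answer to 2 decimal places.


Step 1: f = fc + (f0 - fc) * exp(-k * t)
Step 2: exp(-0.533 * 7) = 0.023969
Step 3: f = 2.0 + (5.7 - 2.0) * 0.023969
Step 4: f = 2.0 + 3.7 * 0.023969
Step 5: f = 2.09 cm/hr

2.09


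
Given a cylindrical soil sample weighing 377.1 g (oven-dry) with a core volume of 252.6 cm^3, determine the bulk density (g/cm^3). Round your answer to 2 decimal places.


Step 1: Identify the formula: BD = dry mass / volume
Step 2: Substitute values: BD = 377.1 / 252.6
Step 3: BD = 1.49 g/cm^3

1.49


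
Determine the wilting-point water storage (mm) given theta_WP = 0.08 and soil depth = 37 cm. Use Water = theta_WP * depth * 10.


Step 1: Water (mm) = theta_WP * depth * 10
Step 2: Water = 0.08 * 37 * 10
Step 3: Water = 29.6 mm

29.6


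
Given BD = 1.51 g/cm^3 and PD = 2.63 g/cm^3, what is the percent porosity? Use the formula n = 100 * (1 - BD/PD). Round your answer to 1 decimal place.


Step 1: Formula: n = 100 * (1 - BD / PD)
Step 2: n = 100 * (1 - 1.51 / 2.63)
Step 3: n = 100 * (1 - 0.57414)
Step 4: n = 42.6%

42.6


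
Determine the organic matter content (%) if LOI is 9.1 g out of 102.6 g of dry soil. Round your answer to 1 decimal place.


Step 1: OM% = 100 * LOI / sample mass
Step 2: OM = 100 * 9.1 / 102.6
Step 3: OM = 8.9%

8.9


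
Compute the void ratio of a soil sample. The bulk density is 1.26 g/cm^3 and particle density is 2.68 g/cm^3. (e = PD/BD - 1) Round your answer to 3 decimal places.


Step 1: e = PD / BD - 1
Step 2: e = 2.68 / 1.26 - 1
Step 3: e = 2.12698 - 1
Step 4: e = 1.127

1.127


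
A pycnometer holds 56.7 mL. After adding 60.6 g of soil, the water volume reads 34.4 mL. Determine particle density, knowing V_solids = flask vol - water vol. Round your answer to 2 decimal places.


Step 1: Volume of solids = flask volume - water volume with soil
Step 2: V_solids = 56.7 - 34.4 = 22.3 mL
Step 3: Particle density = mass / V_solids = 60.6 / 22.3 = 2.72 g/cm^3

2.72


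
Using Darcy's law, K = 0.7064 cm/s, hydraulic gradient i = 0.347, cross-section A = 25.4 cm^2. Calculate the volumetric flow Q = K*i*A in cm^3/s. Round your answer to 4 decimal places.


Step 1: Apply Darcy's law: Q = K * i * A
Step 2: Q = 0.7064 * 0.347 * 25.4
Step 3: Q = 6.2261 cm^3/s

6.2261


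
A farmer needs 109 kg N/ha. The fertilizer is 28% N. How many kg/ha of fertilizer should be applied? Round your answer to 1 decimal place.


Step 1: Fertilizer rate = target N / (N content / 100)
Step 2: Rate = 109 / (28 / 100)
Step 3: Rate = 109 / 0.28
Step 4: Rate = 389.3 kg/ha

389.3


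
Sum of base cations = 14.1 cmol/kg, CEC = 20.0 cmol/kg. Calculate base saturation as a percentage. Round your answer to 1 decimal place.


Step 1: BS = 100 * (sum of bases) / CEC
Step 2: BS = 100 * 14.1 / 20.0
Step 3: BS = 70.5%

70.5


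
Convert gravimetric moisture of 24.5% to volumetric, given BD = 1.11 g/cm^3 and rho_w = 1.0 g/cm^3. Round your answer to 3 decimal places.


Step 1: theta = (w / 100) * BD / rho_w
Step 2: theta = (24.5 / 100) * 1.11 / 1.0
Step 3: theta = 0.245 * 1.11
Step 4: theta = 0.272

0.272


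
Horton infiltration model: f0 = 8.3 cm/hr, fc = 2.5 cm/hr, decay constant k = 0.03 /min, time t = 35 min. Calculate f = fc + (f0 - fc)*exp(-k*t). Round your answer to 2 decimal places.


Step 1: f = fc + (f0 - fc) * exp(-k * t)
Step 2: exp(-0.03 * 35) = 0.349938
Step 3: f = 2.5 + (8.3 - 2.5) * 0.349938
Step 4: f = 2.5 + 5.8 * 0.349938
Step 5: f = 4.53 cm/hr

4.53


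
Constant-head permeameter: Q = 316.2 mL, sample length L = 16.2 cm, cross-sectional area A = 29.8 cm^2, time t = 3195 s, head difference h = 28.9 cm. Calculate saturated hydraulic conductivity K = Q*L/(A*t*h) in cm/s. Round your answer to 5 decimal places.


Step 1: K = Q * L / (A * t * h)
Step 2: Numerator = 316.2 * 16.2 = 5122.44
Step 3: Denominator = 29.8 * 3195 * 28.9 = 2751597.9
Step 4: K = 5122.44 / 2751597.9 = 0.00186 cm/s

0.00186


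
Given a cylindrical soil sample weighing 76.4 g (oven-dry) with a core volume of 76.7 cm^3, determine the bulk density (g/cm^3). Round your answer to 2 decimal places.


Step 1: Identify the formula: BD = dry mass / volume
Step 2: Substitute values: BD = 76.4 / 76.7
Step 3: BD = 1.0 g/cm^3

1.0


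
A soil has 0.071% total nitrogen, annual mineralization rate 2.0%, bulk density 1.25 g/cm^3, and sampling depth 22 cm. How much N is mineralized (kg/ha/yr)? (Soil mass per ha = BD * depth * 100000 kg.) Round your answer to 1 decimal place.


Step 1: Soil mass per ha = BD * depth * 100000 = 1.25 * 22 * 100000 = 2750000 kg
Step 2: Total N pool = soil mass * N%/100 = 2750000 * 0.071/100 = 1952.5 kg/ha
Step 3: N mineralized = N pool * rate%/100 = 1952.5 * 2.0/100 = 39.1 kg/ha/yr

39.1


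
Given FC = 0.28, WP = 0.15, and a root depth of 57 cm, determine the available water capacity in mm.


Step 1: Available water = (FC - WP) * depth * 10
Step 2: AW = (0.28 - 0.15) * 57 * 10
Step 3: AW = 0.13 * 57 * 10
Step 4: AW = 74.1 mm

74.1


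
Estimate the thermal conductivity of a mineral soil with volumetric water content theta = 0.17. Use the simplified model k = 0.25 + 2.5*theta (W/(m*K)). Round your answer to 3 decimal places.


Step 1: k = 0.25 + 2.5 * theta
Step 2: k = 0.25 + 2.5 * 0.17
Step 3: k = 0.25 + 0.425
Step 4: k = 0.675 W/(m*K)

0.675


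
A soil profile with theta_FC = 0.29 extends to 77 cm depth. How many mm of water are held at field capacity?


Step 1: Water (mm) = theta_FC * depth (cm) * 10
Step 2: Water = 0.29 * 77 * 10
Step 3: Water = 223.3 mm

223.3


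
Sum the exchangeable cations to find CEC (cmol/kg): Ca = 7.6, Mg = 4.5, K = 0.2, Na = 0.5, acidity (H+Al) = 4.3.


Step 1: CEC = Ca + Mg + K + Na + (H+Al)
Step 2: CEC = 7.6 + 4.5 + 0.2 + 0.5 + 4.3
Step 3: CEC = 17.1 cmol/kg

17.1


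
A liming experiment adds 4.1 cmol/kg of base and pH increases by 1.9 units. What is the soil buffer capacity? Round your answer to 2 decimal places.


Step 1: BC = change in base / change in pH
Step 2: BC = 4.1 / 1.9
Step 3: BC = 2.16 cmol/(kg*pH unit)

2.16


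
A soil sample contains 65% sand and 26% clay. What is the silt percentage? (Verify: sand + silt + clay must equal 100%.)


Step 1: sand + silt + clay = 100%
Step 2: silt = 100 - sand - clay
Step 3: silt = 100 - 65 - 26
Step 4: silt = 9%

9


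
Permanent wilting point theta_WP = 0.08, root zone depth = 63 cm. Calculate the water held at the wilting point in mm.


Step 1: Water (mm) = theta_WP * depth * 10
Step 2: Water = 0.08 * 63 * 10
Step 3: Water = 50.4 mm

50.4


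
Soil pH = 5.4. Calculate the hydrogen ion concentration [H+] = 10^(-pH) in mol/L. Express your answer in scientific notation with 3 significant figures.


Step 1: [H+] = 10^(-pH)
Step 2: [H+] = 10^(-5.4)
Step 3: [H+] = 3.98e-06 mol/L

3.98e-06


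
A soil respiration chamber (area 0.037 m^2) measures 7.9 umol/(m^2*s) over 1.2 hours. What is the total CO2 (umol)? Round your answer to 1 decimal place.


Step 1: Convert time to seconds: 1.2 hr * 3600 = 4320.0 s
Step 2: Total = flux * area * time_s
Step 3: Total = 7.9 * 0.037 * 4320.0
Step 4: Total = 1262.7 umol

1262.7


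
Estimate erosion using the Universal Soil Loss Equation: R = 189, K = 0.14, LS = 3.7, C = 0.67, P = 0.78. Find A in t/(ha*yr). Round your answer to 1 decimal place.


Step 1: A = R * K * LS * C * P
Step 2: R * K = 189 * 0.14 = 26.46
Step 3: (R*K) * LS = 26.46 * 3.7 = 97.902
Step 4: * C * P = 97.902 * 0.67 * 0.78 = 51.2
Step 5: A = 51.2 t/(ha*yr)

51.2


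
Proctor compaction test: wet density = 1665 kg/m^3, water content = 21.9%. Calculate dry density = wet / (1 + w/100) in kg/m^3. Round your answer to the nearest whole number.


Step 1: Dry density = wet density / (1 + w/100)
Step 2: Dry density = 1665 / (1 + 21.9/100)
Step 3: Dry density = 1665 / 1.219
Step 4: Dry density = 1366 kg/m^3

1366


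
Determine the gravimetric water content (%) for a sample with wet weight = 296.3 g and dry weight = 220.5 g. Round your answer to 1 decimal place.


Step 1: Water mass = wet - dry = 296.3 - 220.5 = 75.8 g
Step 2: w = 100 * water mass / dry mass
Step 3: w = 100 * 75.8 / 220.5 = 34.4%

34.4


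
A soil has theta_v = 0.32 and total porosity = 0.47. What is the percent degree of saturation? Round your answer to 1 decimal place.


Step 1: S = 100 * theta_v / n
Step 2: S = 100 * 0.32 / 0.47
Step 3: S = 68.1%

68.1


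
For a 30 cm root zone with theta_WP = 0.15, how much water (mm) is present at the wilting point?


Step 1: Water (mm) = theta_WP * depth * 10
Step 2: Water = 0.15 * 30 * 10
Step 3: Water = 45.0 mm

45.0


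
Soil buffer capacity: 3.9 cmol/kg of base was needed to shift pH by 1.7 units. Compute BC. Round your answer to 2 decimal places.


Step 1: BC = change in base / change in pH
Step 2: BC = 3.9 / 1.7
Step 3: BC = 2.29 cmol/(kg*pH unit)

2.29


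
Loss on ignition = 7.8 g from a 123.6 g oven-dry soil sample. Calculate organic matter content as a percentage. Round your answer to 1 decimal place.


Step 1: OM% = 100 * LOI / sample mass
Step 2: OM = 100 * 7.8 / 123.6
Step 3: OM = 6.3%

6.3


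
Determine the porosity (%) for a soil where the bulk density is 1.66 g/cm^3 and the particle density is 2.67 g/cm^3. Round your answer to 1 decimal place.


Step 1: Formula: n = 100 * (1 - BD / PD)
Step 2: n = 100 * (1 - 1.66 / 2.67)
Step 3: n = 100 * (1 - 0.62172)
Step 4: n = 37.8%

37.8


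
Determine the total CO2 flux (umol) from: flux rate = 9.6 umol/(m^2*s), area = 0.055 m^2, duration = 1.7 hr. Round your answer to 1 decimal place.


Step 1: Convert time to seconds: 1.7 hr * 3600 = 6120.0 s
Step 2: Total = flux * area * time_s
Step 3: Total = 9.6 * 0.055 * 6120.0
Step 4: Total = 3231.4 umol

3231.4


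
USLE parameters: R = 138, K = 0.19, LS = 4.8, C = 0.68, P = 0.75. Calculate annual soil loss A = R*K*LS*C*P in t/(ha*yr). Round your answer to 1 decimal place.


Step 1: A = R * K * LS * C * P
Step 2: R * K = 138 * 0.19 = 26.22
Step 3: (R*K) * LS = 26.22 * 4.8 = 125.856
Step 4: * C * P = 125.856 * 0.68 * 0.75 = 64.2
Step 5: A = 64.2 t/(ha*yr)

64.2


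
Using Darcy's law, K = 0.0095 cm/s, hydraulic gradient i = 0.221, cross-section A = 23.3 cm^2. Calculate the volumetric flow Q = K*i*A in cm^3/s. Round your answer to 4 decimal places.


Step 1: Apply Darcy's law: Q = K * i * A
Step 2: Q = 0.0095 * 0.221 * 23.3
Step 3: Q = 0.0489 cm^3/s

0.0489


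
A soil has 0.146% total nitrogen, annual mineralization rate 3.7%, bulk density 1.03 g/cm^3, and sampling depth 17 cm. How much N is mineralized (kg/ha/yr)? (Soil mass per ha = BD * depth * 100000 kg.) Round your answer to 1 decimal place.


Step 1: Soil mass per ha = BD * depth * 100000 = 1.03 * 17 * 100000 = 1751000 kg
Step 2: Total N pool = soil mass * N%/100 = 1751000 * 0.146/100 = 2556.46 kg/ha
Step 3: N mineralized = N pool * rate%/100 = 2556.46 * 3.7/100 = 94.6 kg/ha/yr

94.6


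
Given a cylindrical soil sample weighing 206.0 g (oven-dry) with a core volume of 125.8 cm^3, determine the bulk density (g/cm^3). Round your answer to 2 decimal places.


Step 1: Identify the formula: BD = dry mass / volume
Step 2: Substitute values: BD = 206.0 / 125.8
Step 3: BD = 1.64 g/cm^3

1.64


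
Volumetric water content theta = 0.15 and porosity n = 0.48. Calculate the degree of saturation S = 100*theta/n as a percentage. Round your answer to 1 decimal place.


Step 1: S = 100 * theta_v / n
Step 2: S = 100 * 0.15 / 0.48
Step 3: S = 31.3%

31.3


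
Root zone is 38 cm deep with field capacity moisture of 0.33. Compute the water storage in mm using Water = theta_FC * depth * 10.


Step 1: Water (mm) = theta_FC * depth (cm) * 10
Step 2: Water = 0.33 * 38 * 10
Step 3: Water = 125.4 mm

125.4
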